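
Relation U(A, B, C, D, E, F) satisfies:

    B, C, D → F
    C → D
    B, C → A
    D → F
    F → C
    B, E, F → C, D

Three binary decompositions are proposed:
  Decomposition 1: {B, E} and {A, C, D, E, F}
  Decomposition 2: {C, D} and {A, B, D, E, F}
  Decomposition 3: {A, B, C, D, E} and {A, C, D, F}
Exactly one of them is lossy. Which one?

Decomposition 1

Decomposition 1: common = {E}, closure = {E} → lossy.
Decomposition 2: common = {D}, closure = {C, D, F} → lossless.
Decomposition 3: common = {A, C, D}, closure = {A, C, D, F} → lossless.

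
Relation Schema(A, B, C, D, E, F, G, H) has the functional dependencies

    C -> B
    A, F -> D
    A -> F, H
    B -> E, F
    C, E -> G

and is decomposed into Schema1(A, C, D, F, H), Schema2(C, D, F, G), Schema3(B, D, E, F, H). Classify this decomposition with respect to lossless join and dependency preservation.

Lossless test (chase): Rows 1 and 2 agree on C; apply C→B and equate their B entries. Rows 1 and 2 agree on B; apply B→E, F and equate their E, F entries. Rows 1 and 2 agree on C, E; apply C, E→G and equate their G entries. No row becomes fully distinguished — the join is lossy.
Dependency preservation: the restricted closure of {C} across the fragments never reaches {B}, so C → B cannot be enforced without a join — not preserved.

lossy and not dependency-preserving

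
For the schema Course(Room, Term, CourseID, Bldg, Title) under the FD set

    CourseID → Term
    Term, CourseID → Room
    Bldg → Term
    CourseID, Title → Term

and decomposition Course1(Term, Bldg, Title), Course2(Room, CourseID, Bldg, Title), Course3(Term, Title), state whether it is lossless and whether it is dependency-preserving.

lossless but not dependency-preserving

Lossless test (chase): Rows 1 and 2 agree on Bldg; apply Bldg→Term and equate their Term entries. Row 2 is now all distinguished symbols — the join is lossless.
Dependency preservation: the restricted closure of {CourseID} across the fragments never reaches {Term}, so CourseID → Term cannot be enforced without a join — not preserved.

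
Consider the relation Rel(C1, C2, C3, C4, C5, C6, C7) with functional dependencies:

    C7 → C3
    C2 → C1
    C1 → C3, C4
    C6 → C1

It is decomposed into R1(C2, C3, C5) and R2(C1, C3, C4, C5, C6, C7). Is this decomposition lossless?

Common attributes: R1 ∩ R2 = {C3, C5}.
No dependency enlarges {C3, C5}, so (C3, C5)⁺ = {C3, C5}.
The closure contains neither all of R1 = {C2, C3, C5} nor all of R2 = {C1, C3, C4, C5, C6, C7}, so the common attributes are not a superkey of either fragment. The join is lossy.

No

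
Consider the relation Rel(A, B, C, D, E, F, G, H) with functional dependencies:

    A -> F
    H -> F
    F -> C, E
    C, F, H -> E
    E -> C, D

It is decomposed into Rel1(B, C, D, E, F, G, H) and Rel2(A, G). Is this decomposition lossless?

Common attributes: Rel1 ∩ Rel2 = {G}.
No dependency enlarges {G}, so (G)⁺ = {G}.
The closure contains neither all of Rel1 = {B, C, D, E, F, G, H} nor all of Rel2 = {A, G}, so the common attributes are not a superkey of either fragment. The join is lossy.

No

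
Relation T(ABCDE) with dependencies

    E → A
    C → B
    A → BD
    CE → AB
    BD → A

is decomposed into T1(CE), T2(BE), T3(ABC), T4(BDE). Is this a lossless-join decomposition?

No

Chase test. Columns are ABCDE; row i has aⱼ where attribute j ∈ Ti, else bᵢⱼ.
Initial tableau (one row per fragment):
  row 1: b11 b12 a3 b14 a5
  row 2: b21 a2 b23 b24 a5
  row 3: a1 a2 a3 b34 b35
  row 4: b41 a2 b43 a4 a5
Rows 1 and 2 agree on E; apply E→A and equate their A entries.
Rows 1 and 4 agree on E; apply E→A and equate their A entries.
Rows 1 and 3 agree on C; apply C→B and equate their B entries.
Rows 1 and 2 agree on A; apply A→BD and equate their BD entries.
Rows 1 and 4 agree on A; apply A→BD and equate their BD entries.
No row becomes fully distinguished — the join is lossy.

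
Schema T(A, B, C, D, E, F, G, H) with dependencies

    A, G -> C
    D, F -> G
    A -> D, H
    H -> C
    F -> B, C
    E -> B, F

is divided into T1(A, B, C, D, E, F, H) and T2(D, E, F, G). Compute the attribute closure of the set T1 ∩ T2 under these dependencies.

T1 ∩ T2 = {D, E, F}.
D, F → G applies, adding G
F → B, C applies, adding B, C
Closure: {B, C, D, E, F, G}.

B, C, D, E, F, G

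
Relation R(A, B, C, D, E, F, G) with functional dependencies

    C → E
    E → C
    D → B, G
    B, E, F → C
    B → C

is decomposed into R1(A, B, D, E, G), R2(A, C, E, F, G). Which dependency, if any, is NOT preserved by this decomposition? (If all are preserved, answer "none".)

none

C → E lies within R2.
E → C lies within R2.
D → B, G lies within R1.
B, E, F → C: restricted closure across fragments reaches C.
B → C: restricted closure across fragments reaches C.
Every dependency is enforceable on the fragments, so the decomposition is dependency-preserving.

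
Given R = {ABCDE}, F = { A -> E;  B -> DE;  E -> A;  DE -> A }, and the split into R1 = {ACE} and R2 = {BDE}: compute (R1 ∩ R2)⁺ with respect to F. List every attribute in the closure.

AE

R1 ∩ R2 = {E}.
E → A applies, adding A
Closure: {AE}.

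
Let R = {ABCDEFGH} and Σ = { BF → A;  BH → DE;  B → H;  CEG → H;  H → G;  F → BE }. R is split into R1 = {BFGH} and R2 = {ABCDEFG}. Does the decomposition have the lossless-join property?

Common attributes: R1 ∩ R2 = {BFG}.
Closure of {BFG}: BF → A applies, adding A; B → H applies, adding H; F → BE applies, adding E; BH → DE applies, adding D. So (BFG)⁺ = {ABDEFGH}.
This closure contains every attribute of R1, so R1 ∩ R2 → R1. The join is lossless.

Yes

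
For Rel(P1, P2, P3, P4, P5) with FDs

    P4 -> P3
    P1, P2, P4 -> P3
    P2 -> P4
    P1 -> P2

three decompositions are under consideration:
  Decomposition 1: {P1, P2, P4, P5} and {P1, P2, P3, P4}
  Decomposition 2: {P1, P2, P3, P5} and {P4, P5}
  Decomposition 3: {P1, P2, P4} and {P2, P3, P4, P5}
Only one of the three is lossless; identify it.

Decomposition 1: common = {P1, P2, P4}, closure = {P1, P2, P3, P4} → lossless.
Decomposition 2: common = {P5}, closure = {P5} → lossy.
Decomposition 3: common = {P2, P4}, closure = {P2, P3, P4} → lossy.

Decomposition 1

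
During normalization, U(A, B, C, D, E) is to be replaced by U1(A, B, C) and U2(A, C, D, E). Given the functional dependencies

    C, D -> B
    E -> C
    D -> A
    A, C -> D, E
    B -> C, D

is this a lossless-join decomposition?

Yes

Common attributes: U1 ∩ U2 = {A, C}.
Closure of {A, C}: A, C → D, E applies, adding D, E; C, D → B applies, adding B. So (A, C)⁺ = {A, B, C, D, E}.
This closure contains every attribute of U1, so U1 ∩ U2 → U1. The join is lossless.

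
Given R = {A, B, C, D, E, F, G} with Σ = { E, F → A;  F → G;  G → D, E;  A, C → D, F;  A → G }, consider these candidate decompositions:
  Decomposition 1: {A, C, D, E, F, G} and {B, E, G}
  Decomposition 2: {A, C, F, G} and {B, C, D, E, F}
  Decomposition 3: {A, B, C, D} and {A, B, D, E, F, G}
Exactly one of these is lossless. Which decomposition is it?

Decomposition 2

Decomposition 1: common = {E, G}, closure = {D, E, G} → lossy.
Decomposition 2: common = {C, F}, closure = {A, C, D, E, F, G} → lossless.
Decomposition 3: common = {A, B, D}, closure = {A, B, D, E, G} → lossy.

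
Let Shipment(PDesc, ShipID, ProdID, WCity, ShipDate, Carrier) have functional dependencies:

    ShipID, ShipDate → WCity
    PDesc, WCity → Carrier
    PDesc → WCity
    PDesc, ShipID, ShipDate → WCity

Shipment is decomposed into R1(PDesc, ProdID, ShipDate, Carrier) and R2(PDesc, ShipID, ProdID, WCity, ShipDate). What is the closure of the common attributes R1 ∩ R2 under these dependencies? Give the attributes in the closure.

R1 ∩ R2 = {PDesc, ProdID, ShipDate}.
PDesc → WCity applies, adding WCity
PDesc, WCity → Carrier applies, adding Carrier
Closure: {PDesc, ProdID, WCity, ShipDate, Carrier}.

PDesc, ProdID, WCity, ShipDate, Carrier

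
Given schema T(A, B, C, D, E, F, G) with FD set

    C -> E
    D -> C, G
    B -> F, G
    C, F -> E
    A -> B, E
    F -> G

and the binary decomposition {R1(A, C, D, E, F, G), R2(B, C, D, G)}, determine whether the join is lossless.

No

Common attributes: R1 ∩ R2 = {C, D, G}.
Closure of {C, D, G}: C → E applies, adding E. So (C, D, G)⁺ = {C, D, E, G}.
The closure contains neither all of R1 = {A, C, D, E, F, G} nor all of R2 = {B, C, D, G}, so the common attributes are not a superkey of either fragment. The join is lossy.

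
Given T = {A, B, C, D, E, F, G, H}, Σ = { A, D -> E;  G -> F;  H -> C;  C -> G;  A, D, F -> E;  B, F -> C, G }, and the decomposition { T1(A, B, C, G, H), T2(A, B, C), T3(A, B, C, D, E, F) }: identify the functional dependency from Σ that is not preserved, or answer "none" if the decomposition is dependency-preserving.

G -> F

Check G → F: no single fragment contains all of {F, G}, and the restricted closure of {G} across the fragments never reaches {F}.
A, D → E is preserved.
H → C is preserved.
C → G is preserved.
A, D, F → E is preserved.
B, F → C, G is preserved.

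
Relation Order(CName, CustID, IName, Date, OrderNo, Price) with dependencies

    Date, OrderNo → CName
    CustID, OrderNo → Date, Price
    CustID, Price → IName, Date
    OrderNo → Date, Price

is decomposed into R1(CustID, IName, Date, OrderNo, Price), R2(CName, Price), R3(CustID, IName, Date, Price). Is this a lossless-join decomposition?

No

Chase test. Columns are CName, CustID, IName, Date, OrderNo, Price; row i has aⱼ where attribute j ∈ Ri, else bᵢⱼ.
Initial tableau (one row per fragment):
  row 1: b11 a2 a3 a4 a5 a6
  row 2: a1 b22 b23 b24 b25 a6
  row 3: b31 a2 a3 a4 b35 a6
No row becomes fully distinguished — the join is lossy.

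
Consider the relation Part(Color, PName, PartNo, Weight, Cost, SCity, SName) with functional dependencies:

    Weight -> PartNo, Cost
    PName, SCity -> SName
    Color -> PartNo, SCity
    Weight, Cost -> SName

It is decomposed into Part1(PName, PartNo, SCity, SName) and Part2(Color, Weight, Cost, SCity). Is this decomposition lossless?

No

Common attributes: Part1 ∩ Part2 = {SCity}.
No dependency enlarges {SCity}, so (SCity)⁺ = {SCity}.
The closure contains neither all of Part1 = {PName, PartNo, SCity, SName} nor all of Part2 = {Color, Weight, Cost, SCity}, so the common attributes are not a superkey of either fragment. The join is lossy.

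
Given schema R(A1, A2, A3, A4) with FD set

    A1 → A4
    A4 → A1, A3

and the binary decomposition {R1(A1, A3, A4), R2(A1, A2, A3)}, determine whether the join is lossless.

Common attributes: R1 ∩ R2 = {A1, A3}.
Closure of {A1, A3}: A1 → A4 applies, adding A4. So (A1, A3)⁺ = {A1, A3, A4}.
This closure contains every attribute of R1, so R1 ∩ R2 → R1. The join is lossless.

Yes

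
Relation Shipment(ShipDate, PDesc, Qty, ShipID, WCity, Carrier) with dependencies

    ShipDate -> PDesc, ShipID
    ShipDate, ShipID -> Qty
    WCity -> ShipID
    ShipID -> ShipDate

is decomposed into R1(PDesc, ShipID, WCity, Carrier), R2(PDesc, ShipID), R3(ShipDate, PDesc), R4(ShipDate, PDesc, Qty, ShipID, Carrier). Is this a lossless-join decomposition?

Yes

Chase test. Columns are ShipDate, PDesc, Qty, ShipID, WCity, Carrier; row i has aⱼ where attribute j ∈ Ri, else bᵢⱼ.
Initial tableau (one row per fragment):
  row 1: b11 a2 b13 a4 a5 a6
  row 2: b21 a2 b23 a4 b25 b26
  row 3: a1 a2 b33 b34 b35 b36
  row 4: a1 a2 a3 a4 b45 a6
Rows 3 and 4 agree on ShipDate; apply ShipDate→PDesc, ShipID and equate their PDesc, ShipID entries.
Rows 3 and 4 agree on ShipDate, ShipID; apply ShipDate, ShipID→Qty and equate their Qty entries.
Rows 1 and 2 agree on ShipID; apply ShipID→ShipDate and equate their ShipDate entries.
Rows 1 and 3 agree on ShipID; apply ShipID→ShipDate and equate their ShipDate entries.
Rows 1 and 2 agree on ShipDate, ShipID; apply ShipDate, ShipID→Qty and equate their Qty entries.
Rows 1 and 3 agree on ShipDate, ShipID; apply ShipDate, ShipID→Qty and equate their Qty entries.
Row 1 is now all distinguished symbols — the join is lossless.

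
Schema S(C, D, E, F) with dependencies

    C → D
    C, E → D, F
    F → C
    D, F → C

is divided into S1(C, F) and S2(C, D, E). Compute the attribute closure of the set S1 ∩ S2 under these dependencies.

S1 ∩ S2 = {C}.
C → D applies, adding D
Closure: {C, D}.

C, D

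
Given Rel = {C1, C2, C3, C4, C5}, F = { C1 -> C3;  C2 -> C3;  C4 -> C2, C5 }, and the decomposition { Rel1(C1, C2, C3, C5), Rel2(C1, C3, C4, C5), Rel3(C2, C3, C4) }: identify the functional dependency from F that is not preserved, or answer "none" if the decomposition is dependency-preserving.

C1 → C3 lies within Rel1.
C2 → C3 lies within Rel1.
C4 → C2, C5: restricted closure across fragments reaches C2, C5.
Every dependency is enforceable on the fragments, so the decomposition is dependency-preserving.

none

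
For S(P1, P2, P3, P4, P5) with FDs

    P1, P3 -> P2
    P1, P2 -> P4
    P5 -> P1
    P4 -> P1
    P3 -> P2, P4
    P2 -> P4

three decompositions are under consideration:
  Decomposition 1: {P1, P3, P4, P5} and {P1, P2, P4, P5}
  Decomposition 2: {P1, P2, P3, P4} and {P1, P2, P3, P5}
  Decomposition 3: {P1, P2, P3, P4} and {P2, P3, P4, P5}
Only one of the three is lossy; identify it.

Decomposition 1

Decomposition 1: common = {P1, P4, P5}, closure = {P1, P4, P5} → lossy.
Decomposition 2: common = {P1, P2, P3}, closure = {P1, P2, P3, P4} → lossless.
Decomposition 3: common = {P2, P3, P4}, closure = {P1, P2, P3, P4} → lossless.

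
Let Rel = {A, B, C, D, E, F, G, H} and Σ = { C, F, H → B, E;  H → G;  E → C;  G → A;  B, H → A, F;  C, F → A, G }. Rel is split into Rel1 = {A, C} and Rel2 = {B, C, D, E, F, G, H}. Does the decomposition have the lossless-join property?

Common attributes: Rel1 ∩ Rel2 = {C}.
No dependency enlarges {C}, so (C)⁺ = {C}.
The closure contains neither all of Rel1 = {A, C} nor all of Rel2 = {B, C, D, E, F, G, H}, so the common attributes are not a superkey of either fragment. The join is lossy.

No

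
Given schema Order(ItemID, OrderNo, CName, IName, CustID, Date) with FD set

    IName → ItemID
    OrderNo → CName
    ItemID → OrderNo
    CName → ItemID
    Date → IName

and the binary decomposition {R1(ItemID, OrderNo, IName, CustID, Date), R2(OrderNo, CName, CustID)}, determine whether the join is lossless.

Common attributes: R1 ∩ R2 = {OrderNo, CustID}.
Closure of {OrderNo, CustID}: OrderNo → CName applies, adding CName; CName → ItemID applies, adding ItemID. So (OrderNo, CustID)⁺ = {ItemID, OrderNo, CName, CustID}.
This closure contains every attribute of R2, so R1 ∩ R2 → R2. The join is lossless.

Yes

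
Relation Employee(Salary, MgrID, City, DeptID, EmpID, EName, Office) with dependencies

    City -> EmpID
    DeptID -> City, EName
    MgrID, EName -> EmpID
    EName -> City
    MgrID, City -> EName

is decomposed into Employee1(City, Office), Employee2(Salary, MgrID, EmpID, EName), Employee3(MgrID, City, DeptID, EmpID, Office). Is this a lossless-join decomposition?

Chase test. Columns are Salary, MgrID, City, DeptID, EmpID, EName, Office; row i has aⱼ where attribute j ∈ Employeei, else bᵢⱼ.
Initial tableau (one row per fragment):
  row 1: b11 b12 a3 b14 b15 b16 a7
  row 2: a1 a2 b23 b24 a5 a6 b27
  row 3: b31 a2 a3 a4 a5 b36 a7
Rows 1 and 3 agree on City; apply City→EmpID and equate their EmpID entries.
No row becomes fully distinguished — the join is lossy.

No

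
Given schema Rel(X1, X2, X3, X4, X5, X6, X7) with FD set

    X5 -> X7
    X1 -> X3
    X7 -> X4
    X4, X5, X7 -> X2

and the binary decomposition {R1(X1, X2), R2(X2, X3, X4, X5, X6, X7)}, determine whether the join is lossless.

No

Common attributes: R1 ∩ R2 = {X2}.
No dependency enlarges {X2}, so (X2)⁺ = {X2}.
The closure contains neither all of R1 = {X1, X2} nor all of R2 = {X2, X3, X4, X5, X6, X7}, so the common attributes are not a superkey of either fragment. The join is lossy.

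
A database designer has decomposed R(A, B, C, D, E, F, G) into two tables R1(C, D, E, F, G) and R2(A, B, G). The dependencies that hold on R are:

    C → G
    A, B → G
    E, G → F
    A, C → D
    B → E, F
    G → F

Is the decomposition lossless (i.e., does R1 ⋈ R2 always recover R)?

No

Common attributes: R1 ∩ R2 = {G}.
Closure of {G}: G → F applies, adding F. So (G)⁺ = {F, G}.
The closure contains neither all of R1 = {C, D, E, F, G} nor all of R2 = {A, B, G}, so the common attributes are not a superkey of either fragment. The join is lossy.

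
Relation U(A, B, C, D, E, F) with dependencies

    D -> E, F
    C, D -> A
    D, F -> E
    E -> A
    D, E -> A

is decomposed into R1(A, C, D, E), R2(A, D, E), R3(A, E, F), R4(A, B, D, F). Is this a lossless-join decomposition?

Chase test. Columns are A, B, C, D, E, F; row i has aⱼ where attribute j ∈ Ri, else bᵢⱼ.
Initial tableau (one row per fragment):
  row 1: a1 b12 a3 a4 a5 b16
  row 2: a1 b22 b23 a4 a5 b26
  row 3: a1 b32 b33 b34 a5 a6
  row 4: a1 a2 b43 a4 b45 a6
Rows 1 and 2 agree on D; apply D→E, F and equate their E, F entries.
Rows 1 and 4 agree on D; apply D→E, F and equate their E, F entries.
No row becomes fully distinguished — the join is lossy.

No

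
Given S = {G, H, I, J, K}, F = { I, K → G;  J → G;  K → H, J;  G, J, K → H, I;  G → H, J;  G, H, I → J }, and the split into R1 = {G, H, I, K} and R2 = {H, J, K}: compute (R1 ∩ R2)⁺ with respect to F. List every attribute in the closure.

G, H, I, J, K

R1 ∩ R2 = {H, K}.
K → H, J applies, adding J
J → G applies, adding G
G, J, K → H, I applies, adding I
Closure: {G, H, I, J, K}.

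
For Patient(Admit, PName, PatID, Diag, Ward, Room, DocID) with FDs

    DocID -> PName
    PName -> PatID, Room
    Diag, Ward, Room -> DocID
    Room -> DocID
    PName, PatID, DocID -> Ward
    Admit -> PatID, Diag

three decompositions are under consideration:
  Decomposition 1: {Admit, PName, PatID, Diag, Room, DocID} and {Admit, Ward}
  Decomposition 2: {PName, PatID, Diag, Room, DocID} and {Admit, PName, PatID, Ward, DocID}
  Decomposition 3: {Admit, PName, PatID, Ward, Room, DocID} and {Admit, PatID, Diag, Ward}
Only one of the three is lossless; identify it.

Decomposition 1: common = {Admit}, closure = {Admit, PatID, Diag} → lossy.
Decomposition 2: common = {PName, PatID, DocID}, closure = {PName, PatID, Ward, Room, DocID} → lossy.
Decomposition 3: common = {Admit, PatID, Ward}, closure = {Admit, PatID, Diag, Ward} → lossless.

Decomposition 3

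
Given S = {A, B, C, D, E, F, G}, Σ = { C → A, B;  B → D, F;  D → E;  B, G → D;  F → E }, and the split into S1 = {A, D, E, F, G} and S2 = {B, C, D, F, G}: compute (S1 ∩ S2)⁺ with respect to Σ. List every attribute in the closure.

D, E, F, G

S1 ∩ S2 = {D, F, G}.
D → E applies, adding E
Closure: {D, E, F, G}.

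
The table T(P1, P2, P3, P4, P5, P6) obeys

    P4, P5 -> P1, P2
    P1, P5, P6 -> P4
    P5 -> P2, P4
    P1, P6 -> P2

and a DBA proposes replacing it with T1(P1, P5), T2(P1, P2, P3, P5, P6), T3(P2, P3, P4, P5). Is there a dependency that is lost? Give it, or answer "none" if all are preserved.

none

P4, P5 → P1, P2: restricted closure across fragments reaches P1, P2.
P1, P5, P6 → P4: restricted closure across fragments reaches P4.
P5 → P2, P4 lies within T3.
P1, P6 → P2 lies within T2.
Every dependency is enforceable on the fragments, so the decomposition is dependency-preserving.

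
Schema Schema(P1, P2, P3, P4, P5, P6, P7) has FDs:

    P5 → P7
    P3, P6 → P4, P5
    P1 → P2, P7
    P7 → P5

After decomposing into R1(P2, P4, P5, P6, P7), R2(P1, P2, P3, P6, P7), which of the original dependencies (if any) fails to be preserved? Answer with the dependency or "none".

P3, P6 → P4, P5

Check P3, P6 → P4, P5: no single fragment contains all of {P3, P4, P5, P6}, and the restricted closure of {P3, P6} across the fragments never reaches {P4, P5}.
P5 → P7 is preserved.
P1 → P2, P7 is preserved.
P7 → P5 is preserved.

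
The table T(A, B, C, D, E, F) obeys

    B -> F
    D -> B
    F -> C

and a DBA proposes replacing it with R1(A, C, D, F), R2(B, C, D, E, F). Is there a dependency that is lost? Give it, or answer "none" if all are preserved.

none

B → F lies within R2.
D → B lies within R2.
F → C lies within R1.
Every dependency is enforceable on the fragments, so the decomposition is dependency-preserving.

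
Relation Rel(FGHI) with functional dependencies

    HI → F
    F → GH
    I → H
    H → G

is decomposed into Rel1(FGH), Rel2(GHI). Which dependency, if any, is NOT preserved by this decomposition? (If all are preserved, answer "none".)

Check HI → F: no single fragment contains all of {FHI}, and the restricted closure of {HI} across the fragments never reaches {F}.
F → GH is preserved.
I → H is preserved.
H → G is preserved.

HI → F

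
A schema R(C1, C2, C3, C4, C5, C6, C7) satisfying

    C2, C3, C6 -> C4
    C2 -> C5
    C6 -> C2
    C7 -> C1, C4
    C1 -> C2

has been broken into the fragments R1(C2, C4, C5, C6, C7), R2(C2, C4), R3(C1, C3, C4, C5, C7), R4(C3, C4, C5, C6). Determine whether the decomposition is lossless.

No

Chase test. Columns are C1, C2, C3, C4, C5, C6, C7; row i has aⱼ where attribute j ∈ Ri, else bᵢⱼ.
Initial tableau (one row per fragment):
  row 1: b11 a2 b13 a4 a5 a6 a7
  row 2: b21 a2 b23 a4 b25 b26 b27
  row 3: a1 b32 a3 a4 a5 b36 a7
  row 4: b41 b42 a3 a4 a5 a6 b47
Rows 1 and 2 agree on C2; apply C2→C5 and equate their C5 entries.
Rows 1 and 4 agree on C6; apply C6→C2 and equate their C2 entries.
Rows 1 and 3 agree on C7; apply C7→C1, C4 and equate their C1, C4 entries.
Rows 1 and 3 agree on C1; apply C1→C2 and equate their C2 entries.
No row becomes fully distinguished — the join is lossy.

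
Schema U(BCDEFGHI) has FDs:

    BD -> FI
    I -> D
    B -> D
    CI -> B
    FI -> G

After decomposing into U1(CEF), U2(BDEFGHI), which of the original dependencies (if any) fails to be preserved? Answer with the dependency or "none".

Check CI → B: no single fragment contains all of {BCI}, and the restricted closure of {CI} across the fragments never reaches {B}.
BD → FI is preserved.
I → D is preserved.
B → D is preserved.
FI → G is preserved.

CI -> B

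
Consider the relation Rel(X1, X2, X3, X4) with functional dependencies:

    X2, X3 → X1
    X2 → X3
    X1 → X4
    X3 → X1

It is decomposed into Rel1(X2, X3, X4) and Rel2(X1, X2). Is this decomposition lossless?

Yes

Common attributes: Rel1 ∩ Rel2 = {X2}.
Closure of {X2}: X2 → X3 applies, adding X3; X3 → X1 applies, adding X1; X1 → X4 applies, adding X4. So (X2)⁺ = {X1, X2, X3, X4}.
This closure contains every attribute of Rel1, so Rel1 ∩ Rel2 → Rel1. The join is lossless.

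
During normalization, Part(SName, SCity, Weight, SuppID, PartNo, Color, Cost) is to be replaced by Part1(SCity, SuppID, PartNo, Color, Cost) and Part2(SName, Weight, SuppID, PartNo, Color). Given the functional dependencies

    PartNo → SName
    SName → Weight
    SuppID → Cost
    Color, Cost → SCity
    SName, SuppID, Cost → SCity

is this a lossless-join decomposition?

Common attributes: Part1 ∩ Part2 = {SuppID, PartNo, Color}.
Closure of {SuppID, PartNo, Color}: PartNo → SName applies, adding SName; SName → Weight applies, adding Weight; SuppID → Cost applies, adding Cost; Color, Cost → SCity applies, adding SCity. So (SuppID, PartNo, Color)⁺ = {SName, SCity, Weight, SuppID, PartNo, Color, Cost}.
This closure contains every attribute of Part1, so Part1 ∩ Part2 → Part1. The join is lossless.

Yes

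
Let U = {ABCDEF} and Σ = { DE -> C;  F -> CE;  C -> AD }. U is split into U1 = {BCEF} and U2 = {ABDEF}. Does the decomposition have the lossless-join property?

Yes

Common attributes: U1 ∩ U2 = {BEF}.
Closure of {BEF}: F → CE applies, adding C; C → AD applies, adding AD. So (BEF)⁺ = {ABCDEF}.
This closure contains every attribute of U1, so U1 ∩ U2 → U1. The join is lossless.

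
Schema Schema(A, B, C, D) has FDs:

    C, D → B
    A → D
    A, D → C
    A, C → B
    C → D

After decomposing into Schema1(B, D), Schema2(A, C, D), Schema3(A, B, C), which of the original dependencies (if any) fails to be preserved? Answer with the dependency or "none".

none

C, D → B: restricted closure across fragments reaches B.
A → D lies within Schema2.
A, D → C lies within Schema2.
A, C → B lies within Schema3.
C → D lies within Schema2.
Every dependency is enforceable on the fragments, so the decomposition is dependency-preserving.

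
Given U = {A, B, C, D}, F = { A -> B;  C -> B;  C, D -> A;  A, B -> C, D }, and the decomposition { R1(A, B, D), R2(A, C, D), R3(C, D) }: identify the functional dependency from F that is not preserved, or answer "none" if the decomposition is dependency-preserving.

Check C → B: no single fragment contains all of {B, C}, and the restricted closure of {C} across the fragments never reaches {B}.
A → B is preserved.
C, D → A is preserved.
A, B → C, D is preserved.

C -> B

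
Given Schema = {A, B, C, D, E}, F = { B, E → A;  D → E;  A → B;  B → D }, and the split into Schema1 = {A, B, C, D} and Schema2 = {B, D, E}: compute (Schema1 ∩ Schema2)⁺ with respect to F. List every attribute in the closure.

Schema1 ∩ Schema2 = {B, D}.
D → E applies, adding E
B, E → A applies, adding A
Closure: {A, B, D, E}.

A, B, D, E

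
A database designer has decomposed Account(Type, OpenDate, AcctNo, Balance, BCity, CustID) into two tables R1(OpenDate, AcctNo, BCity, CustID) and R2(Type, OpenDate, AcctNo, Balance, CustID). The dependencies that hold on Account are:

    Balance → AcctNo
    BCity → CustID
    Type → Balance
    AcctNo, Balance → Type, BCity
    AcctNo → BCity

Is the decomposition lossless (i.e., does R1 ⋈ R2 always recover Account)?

Common attributes: R1 ∩ R2 = {OpenDate, AcctNo, CustID}.
Closure of {OpenDate, AcctNo, CustID}: AcctNo → BCity applies, adding BCity. So (OpenDate, AcctNo, CustID)⁺ = {OpenDate, AcctNo, BCity, CustID}.
This closure contains every attribute of R1, so R1 ∩ R2 → R1. The join is lossless.

Yes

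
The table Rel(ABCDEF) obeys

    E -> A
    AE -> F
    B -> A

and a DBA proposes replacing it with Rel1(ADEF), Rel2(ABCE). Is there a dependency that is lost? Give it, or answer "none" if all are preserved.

none

E → A lies within Rel1.
AE → F lies within Rel1.
B → A lies within Rel2.
Every dependency is enforceable on the fragments, so the decomposition is dependency-preserving.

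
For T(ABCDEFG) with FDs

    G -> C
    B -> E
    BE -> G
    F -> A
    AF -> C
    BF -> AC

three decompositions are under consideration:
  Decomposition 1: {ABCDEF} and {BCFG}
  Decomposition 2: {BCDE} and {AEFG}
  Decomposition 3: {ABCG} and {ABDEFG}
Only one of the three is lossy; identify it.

Decomposition 1: common = {BCF}, closure = {ABCEFG} → lossless.
Decomposition 2: common = {E}, closure = {E} → lossy.
Decomposition 3: common = {ABG}, closure = {ABCEG} → lossless.

Decomposition 2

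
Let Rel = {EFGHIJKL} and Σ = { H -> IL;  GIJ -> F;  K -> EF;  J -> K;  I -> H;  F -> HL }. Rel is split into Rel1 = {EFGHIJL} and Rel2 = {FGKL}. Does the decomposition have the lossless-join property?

No

Common attributes: Rel1 ∩ Rel2 = {FGL}.
Closure of {FGL}: F → HL applies, adding H; H → IL applies, adding I. So (FGL)⁺ = {FGHIL}.
The closure contains neither all of Rel1 = {EFGHIJL} nor all of Rel2 = {FGKL}, so the common attributes are not a superkey of either fragment. The join is lossy.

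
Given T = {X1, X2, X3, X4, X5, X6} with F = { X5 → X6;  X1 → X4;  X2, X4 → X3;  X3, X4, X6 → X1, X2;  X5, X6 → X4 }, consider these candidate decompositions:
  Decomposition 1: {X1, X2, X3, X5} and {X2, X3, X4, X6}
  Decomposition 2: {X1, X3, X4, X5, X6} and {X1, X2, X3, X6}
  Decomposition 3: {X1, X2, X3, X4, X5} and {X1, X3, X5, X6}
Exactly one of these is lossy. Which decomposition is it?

Decomposition 1

Decomposition 1: common = {X2, X3}, closure = {X2, X3} → lossy.
Decomposition 2: common = {X1, X3, X6}, closure = {X1, X2, X3, X4, X6} → lossless.
Decomposition 3: common = {X1, X3, X5}, closure = {X1, X2, X3, X4, X5, X6} → lossless.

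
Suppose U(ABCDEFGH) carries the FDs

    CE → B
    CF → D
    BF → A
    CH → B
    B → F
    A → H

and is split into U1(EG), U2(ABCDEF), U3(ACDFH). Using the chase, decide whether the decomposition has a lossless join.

Chase test. Columns are ABCDEFGH; row i has aⱼ where attribute j ∈ Ui, else bᵢⱼ.
Initial tableau (one row per fragment):
  row 1: b11 b12 b13 b14 a5 b16 a7 b18
  row 2: a1 a2 a3 a4 a5 a6 b27 b28
  row 3: a1 b32 a3 a4 b35 a6 b37 a8
Rows 2 and 3 agree on A; apply A→H and equate their H entries.
Rows 2 and 3 agree on CH; apply CH→B and equate their B entries.
No row becomes fully distinguished — the join is lossy.

No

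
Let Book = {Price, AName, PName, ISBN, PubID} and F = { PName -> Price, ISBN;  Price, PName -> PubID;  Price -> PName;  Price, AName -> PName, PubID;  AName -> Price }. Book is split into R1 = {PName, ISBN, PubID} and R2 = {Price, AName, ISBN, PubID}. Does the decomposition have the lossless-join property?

Common attributes: R1 ∩ R2 = {ISBN, PubID}.
No dependency enlarges {ISBN, PubID}, so (ISBN, PubID)⁺ = {ISBN, PubID}.
The closure contains neither all of R1 = {PName, ISBN, PubID} nor all of R2 = {Price, AName, ISBN, PubID}, so the common attributes are not a superkey of either fragment. The join is lossy.

No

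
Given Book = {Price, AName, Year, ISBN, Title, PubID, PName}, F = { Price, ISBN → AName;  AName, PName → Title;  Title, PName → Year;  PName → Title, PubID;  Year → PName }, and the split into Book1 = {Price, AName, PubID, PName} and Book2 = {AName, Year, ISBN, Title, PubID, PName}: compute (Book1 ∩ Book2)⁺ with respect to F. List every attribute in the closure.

AName, Year, Title, PubID, PName

Book1 ∩ Book2 = {AName, PubID, PName}.
AName, PName → Title applies, adding Title
Title, PName → Year applies, adding Year
Closure: {AName, Year, Title, PubID, PName}.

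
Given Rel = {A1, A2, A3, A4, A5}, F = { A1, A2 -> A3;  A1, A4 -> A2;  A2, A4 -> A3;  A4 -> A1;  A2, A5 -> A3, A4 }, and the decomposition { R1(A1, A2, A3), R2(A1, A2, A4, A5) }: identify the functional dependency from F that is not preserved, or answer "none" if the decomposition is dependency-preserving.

A1, A2 → A3 lies within R1.
A1, A4 → A2 lies within R2.
A2, A4 → A3: restricted closure across fragments reaches A3.
A4 → A1 lies within R2.
A2, A5 → A3, A4: restricted closure across fragments reaches A3, A4.
Every dependency is enforceable on the fragments, so the decomposition is dependency-preserving.

none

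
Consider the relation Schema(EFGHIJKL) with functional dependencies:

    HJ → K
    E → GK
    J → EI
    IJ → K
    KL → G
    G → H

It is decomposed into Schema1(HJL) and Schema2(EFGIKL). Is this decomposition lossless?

Common attributes: Schema1 ∩ Schema2 = {L}.
No dependency enlarges {L}, so (L)⁺ = {L}.
The closure contains neither all of Schema1 = {HJL} nor all of Schema2 = {EFGIKL}, so the common attributes are not a superkey of either fragment. The join is lossy.

No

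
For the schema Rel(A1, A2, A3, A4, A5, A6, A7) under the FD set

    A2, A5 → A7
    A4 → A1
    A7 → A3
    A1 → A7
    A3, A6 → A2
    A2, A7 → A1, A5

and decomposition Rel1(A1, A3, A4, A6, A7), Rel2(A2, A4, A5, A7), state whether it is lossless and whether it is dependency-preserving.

lossy and not dependency-preserving

Lossless test: (A4, A7)⁺ = {A1, A3, A4, A7}, which is a superkey of neither fragment — lossy.
Dependency preservation: the restricted closure of {A3, A6} across the fragments never reaches {A2}, so A3, A6 → A2 cannot be enforced without a join — not preserved.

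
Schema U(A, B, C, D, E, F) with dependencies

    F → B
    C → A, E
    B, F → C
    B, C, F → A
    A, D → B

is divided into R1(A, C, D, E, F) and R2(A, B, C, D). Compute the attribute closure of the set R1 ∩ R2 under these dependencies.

R1 ∩ R2 = {A, C, D}.
C → A, E applies, adding E
A, D → B applies, adding B
Closure: {A, B, C, D, E}.

A, B, C, D, E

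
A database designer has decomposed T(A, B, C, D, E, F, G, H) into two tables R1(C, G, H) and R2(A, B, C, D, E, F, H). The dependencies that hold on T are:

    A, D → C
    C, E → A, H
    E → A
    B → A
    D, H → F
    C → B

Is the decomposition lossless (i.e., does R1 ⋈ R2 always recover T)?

Common attributes: R1 ∩ R2 = {C, H}.
Closure of {C, H}: C → B applies, adding B; B → A applies, adding A. So (C, H)⁺ = {A, B, C, H}.
The closure contains neither all of R1 = {C, G, H} nor all of R2 = {A, B, C, D, E, F, H}, so the common attributes are not a superkey of either fragment. The join is lossy.

No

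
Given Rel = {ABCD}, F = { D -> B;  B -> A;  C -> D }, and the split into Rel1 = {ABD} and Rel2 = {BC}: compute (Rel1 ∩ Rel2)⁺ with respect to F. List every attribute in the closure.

AB

Rel1 ∩ Rel2 = {B}.
B → A applies, adding A
Closure: {AB}.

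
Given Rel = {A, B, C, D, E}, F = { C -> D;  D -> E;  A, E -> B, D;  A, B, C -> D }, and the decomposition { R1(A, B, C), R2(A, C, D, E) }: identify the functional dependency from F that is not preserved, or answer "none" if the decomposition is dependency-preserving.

Check A, E → B, D: no single fragment contains all of {A, B, D, E}, and the restricted closure of {A, E} across the fragments never reaches {B, D}.
C → D is preserved.
D → E is preserved.
A, B, C → D is preserved.

A, E -> B, D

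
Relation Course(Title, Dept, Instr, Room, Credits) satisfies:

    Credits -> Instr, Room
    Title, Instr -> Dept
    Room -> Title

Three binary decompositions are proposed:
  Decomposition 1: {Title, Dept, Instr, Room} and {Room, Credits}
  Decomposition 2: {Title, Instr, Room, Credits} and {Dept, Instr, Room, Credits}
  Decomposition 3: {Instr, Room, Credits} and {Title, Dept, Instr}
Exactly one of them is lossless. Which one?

Decomposition 1: common = {Room}, closure = {Title, Room} → lossy.
Decomposition 2: common = {Instr, Room, Credits}, closure = {Title, Dept, Instr, Room, Credits} → lossless.
Decomposition 3: common = {Instr}, closure = {Instr} → lossy.

Decomposition 2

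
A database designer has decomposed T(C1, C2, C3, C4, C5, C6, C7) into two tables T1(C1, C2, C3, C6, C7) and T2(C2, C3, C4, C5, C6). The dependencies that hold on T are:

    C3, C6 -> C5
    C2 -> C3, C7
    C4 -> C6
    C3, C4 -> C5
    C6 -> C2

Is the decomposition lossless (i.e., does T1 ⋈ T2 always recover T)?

Common attributes: T1 ∩ T2 = {C2, C3, C6}.
Closure of {C2, C3, C6}: C3, C6 → C5 applies, adding C5; C2 → C3, C7 applies, adding C7. So (C2, C3, C6)⁺ = {C2, C3, C5, C6, C7}.
The closure contains neither all of T1 = {C1, C2, C3, C6, C7} nor all of T2 = {C2, C3, C4, C5, C6}, so the common attributes are not a superkey of either fragment. The join is lossy.

No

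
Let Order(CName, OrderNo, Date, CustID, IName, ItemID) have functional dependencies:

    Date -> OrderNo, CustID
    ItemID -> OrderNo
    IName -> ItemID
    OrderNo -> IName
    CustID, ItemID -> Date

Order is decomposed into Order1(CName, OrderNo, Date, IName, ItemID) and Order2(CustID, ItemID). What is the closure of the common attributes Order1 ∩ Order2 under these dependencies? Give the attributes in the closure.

OrderNo, IName, ItemID

Order1 ∩ Order2 = {ItemID}.
ItemID → OrderNo applies, adding OrderNo
OrderNo → IName applies, adding IName
Closure: {OrderNo, IName, ItemID}.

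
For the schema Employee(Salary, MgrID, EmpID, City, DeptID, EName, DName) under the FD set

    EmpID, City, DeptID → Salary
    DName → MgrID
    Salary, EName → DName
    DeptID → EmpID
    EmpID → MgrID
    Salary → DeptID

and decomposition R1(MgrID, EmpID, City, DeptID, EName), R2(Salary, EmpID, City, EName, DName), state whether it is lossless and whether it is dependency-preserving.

Lossless test: (EmpID, City, EName)⁺ = {MgrID, EmpID, City, EName}, which is a superkey of neither fragment — lossy.
Dependency preservation: the restricted closure of {EmpID, City, DeptID} across the fragments never reaches {Salary}, so EmpID, City, DeptID → Salary cannot be enforced without a join — not preserved.

lossy and not dependency-preserving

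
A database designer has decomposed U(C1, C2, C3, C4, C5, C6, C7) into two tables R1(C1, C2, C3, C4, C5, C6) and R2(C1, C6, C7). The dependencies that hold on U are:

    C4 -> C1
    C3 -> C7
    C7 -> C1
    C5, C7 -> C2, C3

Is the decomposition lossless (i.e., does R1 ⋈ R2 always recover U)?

No

Common attributes: R1 ∩ R2 = {C1, C6}.
No dependency enlarges {C1, C6}, so (C1, C6)⁺ = {C1, C6}.
The closure contains neither all of R1 = {C1, C2, C3, C4, C5, C6} nor all of R2 = {C1, C6, C7}, so the common attributes are not a superkey of either fragment. The join is lossy.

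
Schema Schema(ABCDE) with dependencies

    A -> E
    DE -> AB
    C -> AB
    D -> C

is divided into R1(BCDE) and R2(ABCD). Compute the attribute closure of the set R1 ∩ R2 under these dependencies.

R1 ∩ R2 = {BCD}.
C → AB applies, adding A
A → E applies, adding E
Closure: {ABCDE}.

ABCDE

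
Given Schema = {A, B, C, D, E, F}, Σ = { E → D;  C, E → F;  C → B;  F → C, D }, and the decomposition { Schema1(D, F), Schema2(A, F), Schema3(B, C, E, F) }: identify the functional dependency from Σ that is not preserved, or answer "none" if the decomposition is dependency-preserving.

E → D

Check E → D: no single fragment contains all of {D, E}, and the restricted closure of {E} across the fragments never reaches {D}.
C, E → F is preserved.
C → B is preserved.
F → C, D is preserved.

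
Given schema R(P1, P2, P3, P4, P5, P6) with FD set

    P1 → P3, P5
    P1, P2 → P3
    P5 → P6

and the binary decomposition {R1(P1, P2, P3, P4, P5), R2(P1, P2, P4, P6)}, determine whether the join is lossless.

Yes

Common attributes: R1 ∩ R2 = {P1, P2, P4}.
Closure of {P1, P2, P4}: P1 → P3, P5 applies, adding P3, P5; P5 → P6 applies, adding P6. So (P1, P2, P4)⁺ = {P1, P2, P3, P4, P5, P6}.
This closure contains every attribute of R1, so R1 ∩ R2 → R1. The join is lossless.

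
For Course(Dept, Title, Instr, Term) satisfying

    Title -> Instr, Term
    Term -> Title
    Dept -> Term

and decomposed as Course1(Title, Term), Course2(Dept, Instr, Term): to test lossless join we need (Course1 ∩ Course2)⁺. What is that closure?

Course1 ∩ Course2 = {Term}.
Term → Title applies, adding Title
Title → Instr, Term applies, adding Instr
Closure: {Title, Instr, Term}.

Title, Instr, Term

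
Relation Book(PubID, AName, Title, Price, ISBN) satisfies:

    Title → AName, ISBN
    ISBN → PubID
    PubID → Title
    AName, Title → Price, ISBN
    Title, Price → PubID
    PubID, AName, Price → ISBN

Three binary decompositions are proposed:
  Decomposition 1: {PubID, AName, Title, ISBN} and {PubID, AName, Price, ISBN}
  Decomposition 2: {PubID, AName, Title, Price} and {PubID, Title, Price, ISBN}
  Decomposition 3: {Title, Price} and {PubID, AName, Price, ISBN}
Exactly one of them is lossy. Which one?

Decomposition 3

Decomposition 1: common = {PubID, AName, ISBN}, closure = {PubID, AName, Title, Price, ISBN} → lossless.
Decomposition 2: common = {PubID, Title, Price}, closure = {PubID, AName, Title, Price, ISBN} → lossless.
Decomposition 3: common = {Price}, closure = {Price} → lossy.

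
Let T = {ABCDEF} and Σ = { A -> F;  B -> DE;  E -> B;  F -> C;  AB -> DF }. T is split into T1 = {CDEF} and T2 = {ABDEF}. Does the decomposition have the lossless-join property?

Common attributes: T1 ∩ T2 = {DEF}.
Closure of {DEF}: E → B applies, adding B; F → C applies, adding C. So (DEF)⁺ = {BCDEF}.
This closure contains every attribute of T1, so T1 ∩ T2 → T1. The join is lossless.

Yes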